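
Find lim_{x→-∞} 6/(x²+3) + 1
Evaluate the dominant behaviour as x → -∞; each term tends to a finite value or vanishes.
Limit = 1.

Final answer: 1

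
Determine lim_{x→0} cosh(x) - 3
Direct substitution at x = 0 gives -2.

Final answer: -2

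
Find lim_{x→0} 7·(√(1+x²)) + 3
Direct substitution at x = 0 gives 10.

Final answer: 10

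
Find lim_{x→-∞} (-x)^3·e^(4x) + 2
The product is a 0·∞ indeterminate form at x → -∞.
Rewrite the product as (-x)^3 / e^(-4x) (an ∞/∞ form) and apply L'Hôpital, or use the standard hierarchy e^(4|x|) ≫ |(-x)^3| as x → -∞.
The indeterminate product → 0, so the limit = 2.

Final answer: 2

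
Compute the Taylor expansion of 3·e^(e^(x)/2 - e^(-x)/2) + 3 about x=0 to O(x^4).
x^3 + 3·x^2/2 + 3·x + 6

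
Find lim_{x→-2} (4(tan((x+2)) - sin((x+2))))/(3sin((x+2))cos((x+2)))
Both numerator and denominator → 0 as x → -2; this is a 0/0 indeterminate form.
Expand each to leading order near x = -2: numerator ~ 2·(x + 2)^3, denominator ~ 3·(x + 2).
The limit of the ratio is 0.

Final answer: 0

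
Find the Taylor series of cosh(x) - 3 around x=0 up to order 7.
x^6/720 + x^4/24 + x^2/2 - 2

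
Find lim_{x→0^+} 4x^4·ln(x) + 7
The product is a 0·∞ indeterminate form at x → 0⁺.
Rewrite the product as 4·ln(x) / x^(-4) and apply L'Hôpital, or use the standard hierarchy x^(-4) ≫ |ln x| as x → 0⁺.
The indeterminate product → 0, so the limit = 7.

Final answer: 7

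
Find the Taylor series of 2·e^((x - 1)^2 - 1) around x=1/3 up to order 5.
2·e^(-5/9) - 8·e^(-5/9)·(x - 1/3)/3 + 34·e^(-5/9)·(x - 1/3)^2/9 - 280·e^(-5/9)·(x - 1/3)^3/81 + 739·e^(-5/9)·(x - 1/3)^4/243 - 7996·e^(-5/9)·(x - 1/3)^5/3645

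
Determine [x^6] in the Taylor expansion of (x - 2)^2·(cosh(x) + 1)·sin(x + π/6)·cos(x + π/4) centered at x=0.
31·√(2)/480 + 37·√(6)/360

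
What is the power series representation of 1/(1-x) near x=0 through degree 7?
x^7 + x^6 + x^5 + x^4 + x^3 + x^2 + x + 1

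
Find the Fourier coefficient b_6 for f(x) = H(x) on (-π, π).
b_6 = (1/π) ∫_{-π}^{π} f(x)·sin(6x) dx.
Evaluate the integral (use parity and integration by parts as needed): b_6 = 0.

Final answer: 0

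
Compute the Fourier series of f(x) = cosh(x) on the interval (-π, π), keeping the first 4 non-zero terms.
-cos(x)·sinh(π)/π + 2·cos(2·x)·sinh(π)/(5·π) - cos(3·x)·sinh(π)/(5·π) + sinh(π)/π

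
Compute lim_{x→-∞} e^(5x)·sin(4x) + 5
Evaluate the dominant behaviour as x → -∞; each term tends to a finite value or vanishes.
Limit = 5.

Final answer: 5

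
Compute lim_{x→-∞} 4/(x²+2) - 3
Evaluate the dominant behaviour as x → -∞; each term tends to a finite value or vanishes.
Limit = -3.

Final answer: -3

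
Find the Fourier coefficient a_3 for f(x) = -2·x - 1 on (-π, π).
a_3 = (1/π) ∫_{-π}^{π} f(x)·cos(3x) dx.
Evaluate the integral (use parity and integration by parts as needed): a_3 = 0.

Final answer: 0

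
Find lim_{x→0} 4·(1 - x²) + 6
Direct substitution at x = 0 gives 10.

Final answer: 10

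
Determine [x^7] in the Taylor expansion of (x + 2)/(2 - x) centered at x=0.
Expand to order 7: (x + 2)/(2 - x) = x^7/64 + x^6/32 + x^5/16 + x^4/8 + x^3/4 + x^2/2 + x + 1 + O(x^8).
The coefficient of x^7 is 1/64.

Final answer: 1/64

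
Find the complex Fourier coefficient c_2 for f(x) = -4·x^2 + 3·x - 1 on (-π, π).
Compute the real Fourier coefficients first: a_2 = -4, b_2 = -3.
Then c_2 = (a_2 − i·b_2)/2 = -2 + 3·i/2.

Final answer: -2 + 3·i/2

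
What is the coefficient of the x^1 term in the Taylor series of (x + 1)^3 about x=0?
Expand to order 1: (x + 1)^3 = 3·x + 1 + O(x^2).
The coefficient of x^1 is 3.

Final answer: 3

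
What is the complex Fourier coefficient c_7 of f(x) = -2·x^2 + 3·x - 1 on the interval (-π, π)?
Compute the real Fourier coefficients first: a_7 = 8/49, b_7 = 6/7.
Then c_7 = (a_7 − i·b_7)/2 = 4/49 - 3·i/7.

Final answer: 4/49 - 3·i/7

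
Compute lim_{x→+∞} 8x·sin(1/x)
As x → +∞: let u = 1/x → 0⁺; then 8·x·sin(1/x) = 8·1·sin(u)/u → 8·1·1 = 8.
Limit = 8.

Final answer: 8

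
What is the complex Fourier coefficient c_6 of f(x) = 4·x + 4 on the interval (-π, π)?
Compute the real Fourier coefficients first: a_6 = 0, b_6 = -4/3.
Then c_6 = (a_6 − i·b_6)/2 = 2·i/3.

Final answer: 2·i/3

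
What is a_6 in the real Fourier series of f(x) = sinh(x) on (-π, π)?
a_6 = (1/π) ∫_{-π}^{π} f(x)·cos(6x) dx.
Evaluate the integral (use parity and integration by parts as needed): a_6 = 0.

Final answer: 0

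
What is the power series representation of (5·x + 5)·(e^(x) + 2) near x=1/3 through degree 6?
20·e^(1/3)/3 + 40/3 + (10 + 35·e^(1/3)/3)·(x - 1/3) + 25·e^(1/3)·(x - 1/3)^2/3 + 65·e^(1/3)·(x - 1/3)^3/18 + 10·e^(1/3)·(x - 1/3)^4/9 + 19·e^(1/3)·(x - 1/3)^5/72 + 11·e^(1/3)·(x - 1/3)^6/216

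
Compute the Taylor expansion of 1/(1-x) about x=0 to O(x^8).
x^7 + x^6 + x^5 + x^4 + x^3 + x^2 + x + 1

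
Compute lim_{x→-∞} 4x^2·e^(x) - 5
The product is a 0·∞ indeterminate form at x → -∞.
Rewrite the product as 4x^2 / e^(-x) (an ∞/∞ form) and apply L'Hôpital, or use the standard hierarchy e^(|x|) ≫ |x^2| as x → -∞.
The indeterminate product → 0, so the limit = -5.

Final answer: -5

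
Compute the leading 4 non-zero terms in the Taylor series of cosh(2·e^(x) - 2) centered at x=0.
11·x^4/6 + 2·x^3 + 2·x^2 + 1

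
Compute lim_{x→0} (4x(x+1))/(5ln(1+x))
Both numerator and denominator → 0 as x → 0; this is a 0/0 indeterminate form.
Expand each to leading order near x = 0: numerator ~ 4·x, denominator ~ 5·x.
The limit of the ratio is 4/5.

Final answer: 4/5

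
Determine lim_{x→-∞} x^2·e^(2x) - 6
The product is a 0·∞ indeterminate form at x → -∞.
Rewrite the product as x^2 / e^(-2x) (an ∞/∞ form) and apply L'Hôpital, or use the standard hierarchy e^(2|x|) ≫ |x^2| as x → -∞.
The indeterminate product → 0, so the limit = -6.

Final answer: -6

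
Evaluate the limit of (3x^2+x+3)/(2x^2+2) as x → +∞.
This is an ∞/∞ indeterminate form as x → +∞.
Divide numerator and denominator by x^2 and let the lower-order terms vanish; the leading terms give 3/2.
Limit = 3/2.

Final answer: 3/2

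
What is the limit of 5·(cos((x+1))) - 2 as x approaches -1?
Direct substitution at x = -1 gives 3.

Final answer: 3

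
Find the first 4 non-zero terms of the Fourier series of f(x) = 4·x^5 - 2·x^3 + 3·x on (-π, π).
(-164·π^2 + 8·π^4 + 990)·sin(x) + (-4·π^4 - 36 + 22·π^2)·sin(2·x) + (-196·π^2/27 + 554/81 + 8·π^4/3)·sin(3·x) + (-2·π^4 - 45/16 + 7·π^2/2)·sin(4·x)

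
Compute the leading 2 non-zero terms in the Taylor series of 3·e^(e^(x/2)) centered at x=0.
3·e·x/2 + 3·e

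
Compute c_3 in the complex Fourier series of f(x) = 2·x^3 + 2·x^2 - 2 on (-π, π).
Compute the real Fourier coefficients first: a_3 = -8/9, b_3 = -8/9 + 4·π^2/3.
Then c_3 = (a_3 − i·b_3)/2 = -4/9 - 2·i·π^2/3 + 4·i/9.

Final answer: -4/9 - 2·i·π^2/3 + 4·i/9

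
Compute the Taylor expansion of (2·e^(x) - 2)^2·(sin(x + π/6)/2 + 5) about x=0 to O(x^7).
x^6·(√(3)/12 + 187/120) + x^5·(5·√(3)/12 + 19/4) + x^4·(√(3) + 47/4) + x^3·(√(3) + 21) + 21·x^2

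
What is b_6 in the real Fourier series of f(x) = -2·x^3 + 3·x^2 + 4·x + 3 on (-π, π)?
b_6 = (1/π) ∫_{-π}^{π} f(x)·sin(6x) dx.
Evaluate the integral (use parity and integration by parts as needed): b_6 = -13/9 + 2·π^2/3.

Final answer: -13/9 + 2·π^2/3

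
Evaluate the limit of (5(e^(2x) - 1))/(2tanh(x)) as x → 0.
Both numerator and denominator → 0 as x → 0; this is a 0/0 indeterminate form.
Expand each to leading order near x = 0: numerator ~ 10·x, denominator ~ 2·x.
The limit of the ratio is 5.

Final answer: 5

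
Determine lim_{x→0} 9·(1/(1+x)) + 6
Direct substitution at x = 0 gives 15.

Final answer: 15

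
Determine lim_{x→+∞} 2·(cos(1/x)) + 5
Evaluate the dominant behaviour as x → +∞; each term tends to a finite value or vanishes.
Limit = 7.

Final answer: 7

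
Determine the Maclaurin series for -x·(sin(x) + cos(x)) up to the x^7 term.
x^7/720 - x^6/120 - x^5/24 + x^4/6 + x^3/2 - x^2 - x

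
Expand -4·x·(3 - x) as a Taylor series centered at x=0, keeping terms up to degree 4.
4·x^2 - 12·x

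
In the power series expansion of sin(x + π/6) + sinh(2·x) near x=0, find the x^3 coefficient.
Expand to order 3: sin(x + π/6) + sinh(2·x) = x^3·(4/3 - √(3)/12) - x^2/4 + x·(√(3)/2 + 2) + 1/2 + O(x^4).
The coefficient of x^3 is 4/3 - √(3)/12.

Final answer: 4/3 - √(3)/12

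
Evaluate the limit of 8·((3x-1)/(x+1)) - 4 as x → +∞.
Evaluate the dominant behaviour as x → +∞; each term tends to a finite value or vanishes.
Limit = 20.

Final answer: 20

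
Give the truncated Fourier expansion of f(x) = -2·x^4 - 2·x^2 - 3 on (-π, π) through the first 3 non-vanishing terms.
(-88 + 16·π^2)·cos(x) + (4 - 4·π^2)·cos(2·x) - 2·π^4/5 - 2·π^2/3 - 3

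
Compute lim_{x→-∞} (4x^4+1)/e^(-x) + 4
The quotient is an ∞/∞ indeterminate form as x → -∞.
Compare growth rates of the dominant terms (exponentials ≫ polynomials ≫ logarithms), or apply L'Hôpital's rule; the quotient → 0.
Adding the constant: 0 + 4 = 4. Limit = 4.

Final answer: 4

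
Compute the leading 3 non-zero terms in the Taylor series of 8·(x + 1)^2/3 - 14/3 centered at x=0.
8·x^2/3 + 16·x/3 - 2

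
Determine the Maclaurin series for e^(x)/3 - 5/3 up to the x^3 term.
x^3/18 + x^2/6 + x/3 - 4/3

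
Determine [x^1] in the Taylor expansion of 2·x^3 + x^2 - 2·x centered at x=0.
Expand to order 1: 2·x^3 + x^2 - 2·x = -2·x + O(x^2).
The coefficient of x^1 is -2.

Final answer: -2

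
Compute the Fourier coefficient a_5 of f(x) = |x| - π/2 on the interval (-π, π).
a_5 = (1/π) ∫_{-π}^{π} f(x)·cos(5x) dx.
Evaluate the integral (use parity and integration by parts as needed): a_5 = -4/(25·π).

Final answer: -4/(25·π)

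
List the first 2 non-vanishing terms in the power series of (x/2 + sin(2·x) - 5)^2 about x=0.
25 - 25·x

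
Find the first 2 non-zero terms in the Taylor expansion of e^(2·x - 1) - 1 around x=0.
2·x·e^(-1) - 1 + e^(-1)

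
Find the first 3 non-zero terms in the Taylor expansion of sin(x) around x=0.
x^5/120 - x^3/6 + x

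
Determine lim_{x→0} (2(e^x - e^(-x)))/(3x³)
Both numerator and denominator → 0 as x → 0; this is a 0/0 indeterminate form.
Expand each to leading order near x = 0: numerator ~ 4·x, denominator ~ 3·x^3.
The limit of the ratio is ∞.

Final answer: ∞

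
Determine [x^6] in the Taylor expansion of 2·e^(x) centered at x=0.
Expand to order 6: 2·e^(x) = x^6/360 + x^5/60 + x^4/12 + x^3/3 + x^2 + 2·x + 2 + O(x^7).
The coefficient of x^6 is 1/360.

Final answer: 1/360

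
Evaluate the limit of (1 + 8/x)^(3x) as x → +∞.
As x → +∞: write (1 + 8/x)^(3x) = ((1 + 8/x)^x)^3 → (e^8)^3 = e^24.
Limit = e^(24).

Final answer: e^(24)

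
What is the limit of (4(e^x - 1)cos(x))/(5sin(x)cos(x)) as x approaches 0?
Both numerator and denominator → 0 as x → 0; this is a 0/0 indeterminate form.
Expand each to leading order near x = 0: numerator ~ 4·x, denominator ~ 5·x.
The limit of the ratio is 4/5.

Final answer: 4/5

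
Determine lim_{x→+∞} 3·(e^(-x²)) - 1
Evaluate the dominant behaviour as x → +∞; each term tends to a finite value or vanishes.
Limit = -1.

Final answer: -1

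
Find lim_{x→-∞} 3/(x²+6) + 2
Evaluate the dominant behaviour as x → -∞; each term tends to a finite value or vanishes.
Limit = 2.

Final answer: 2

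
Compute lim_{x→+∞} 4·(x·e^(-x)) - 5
Evaluate the dominant behaviour as x → +∞; each term tends to a finite value or vanishes.
Limit = -5.

Final answer: -5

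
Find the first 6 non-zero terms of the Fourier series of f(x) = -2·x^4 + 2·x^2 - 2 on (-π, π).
(-104 + 16·π^2)·cos(x) + (8 - 4·π^2)·cos(2·x) + (-56/27 + 16·π^2/9)·cos(3·x) + (7/8 - π^2)·cos(4·x) + (-296/625 + 16·π^2/25)·cos(5·x) - 2·π^4/5 - 2 + 2·π^2/3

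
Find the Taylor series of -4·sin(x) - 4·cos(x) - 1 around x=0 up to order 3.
2·x^3/3 + 2·x^2 - 4·x - 5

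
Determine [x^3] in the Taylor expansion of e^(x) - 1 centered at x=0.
Expand to order 3: e^(x) - 1 = x^3/6 + x^2/2 + x + O(x^4).
The coefficient of x^3 is 1/6.

Final answer: 1/6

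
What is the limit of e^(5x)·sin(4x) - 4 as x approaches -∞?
Evaluate the dominant behaviour as x → -∞; each term tends to a finite value or vanishes.
Limit = -4.

Final answer: -4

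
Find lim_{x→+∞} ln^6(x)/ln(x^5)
This is an ∞/∞ indeterminate form as x → +∞.
Write ln(x^5) = 5·ln(x), reducing the quotient to ln^5(x)/5 → ∞.
Limit = ∞.

Final answer: ∞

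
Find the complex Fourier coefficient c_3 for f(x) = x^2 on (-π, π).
Compute the real Fourier coefficients first: a_3 = -4/9, b_3 = 0.
Then c_3 = (a_3 − i·b_3)/2 = -2/9.

Final answer: -2/9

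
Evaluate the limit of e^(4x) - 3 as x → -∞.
Evaluate the dominant behaviour as x → -∞; each term tends to a finite value or vanishes.
Limit = -3.

Final answer: -3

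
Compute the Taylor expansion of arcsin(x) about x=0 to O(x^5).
x^3/6 + x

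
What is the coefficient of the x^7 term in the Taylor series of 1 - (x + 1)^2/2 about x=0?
Expand to order 7: 1 - (x + 1)^2/2 = -x^2/2 - x + 1/2 + O(x^8).
The coefficient of x^7 is 0.

Final answer: 0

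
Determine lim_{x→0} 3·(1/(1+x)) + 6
Direct substitution at x = 0 gives 9.

Final answer: 9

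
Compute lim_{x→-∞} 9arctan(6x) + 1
Evaluate the dominant behaviour as x → -∞; each term tends to a finite value or vanishes.
Limit = 1 - 9·π/2.

Final answer: 1 - 9·π/2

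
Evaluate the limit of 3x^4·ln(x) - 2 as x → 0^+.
The product is a 0·∞ indeterminate form at x → 0⁺.
Rewrite the product as 3·ln(x) / x^(-4) and apply L'Hôpital, or use the standard hierarchy x^(-4) ≫ |ln x| as x → 0⁺.
The indeterminate product → 0, so the limit = -2.

Final answer: -2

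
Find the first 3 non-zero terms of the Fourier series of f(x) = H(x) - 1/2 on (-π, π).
2·sin(x)/π + 2·sin(3·x)/(3·π) + 2·sin(5·x)/(5·π)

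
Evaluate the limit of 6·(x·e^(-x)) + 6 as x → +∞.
Evaluate the dominant behaviour as x → +∞; each term tends to a finite value or vanishes.
Limit = 6.

Final answer: 6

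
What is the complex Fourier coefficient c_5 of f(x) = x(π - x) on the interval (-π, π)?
Compute the real Fourier coefficients first: a_5 = 4/25, b_5 = 2·π/5.
Then c_5 = (a_5 − i·b_5)/2 = 2/25 - i·π/5.

Final answer: 2/25 - i·π/5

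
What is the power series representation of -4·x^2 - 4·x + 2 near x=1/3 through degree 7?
2/9 - 20·(x - 1/3)/3 - 4·(x - 1/3)^2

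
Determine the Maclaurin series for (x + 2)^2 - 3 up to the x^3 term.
x^2 + 4·x + 1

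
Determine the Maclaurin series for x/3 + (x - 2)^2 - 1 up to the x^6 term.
x^2 - 11·x/3 + 3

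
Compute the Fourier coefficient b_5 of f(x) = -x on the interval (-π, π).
b_5 = (1/π) ∫_{-π}^{π} f(x)·sin(5x) dx.
Evaluate the integral (use parity and integration by parts as needed): b_5 = -2/5.

Final answer: -2/5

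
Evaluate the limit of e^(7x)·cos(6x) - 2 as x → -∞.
Evaluate the dominant behaviour as x → -∞; each term tends to a finite value or vanishes.
Limit = -2.

Final answer: -2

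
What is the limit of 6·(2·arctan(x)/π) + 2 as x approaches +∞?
Evaluate the dominant behaviour as x → +∞; each term tends to a finite value or vanishes.
Limit = 8.

Final answer: 8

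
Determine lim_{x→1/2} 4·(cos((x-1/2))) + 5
Direct substitution at x = 1/2 gives 9.

Final answer: 9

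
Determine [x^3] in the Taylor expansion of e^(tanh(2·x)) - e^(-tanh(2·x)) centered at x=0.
Expand to order 3: e^(tanh(2·x)) - e^(-tanh(2·x)) = -8·x^3/3 + 4·x + O(x^4).
The coefficient of x^3 is -8/3.

Final answer: -8/3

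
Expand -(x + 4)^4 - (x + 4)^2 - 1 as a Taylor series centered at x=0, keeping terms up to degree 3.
-16·x^3 - 97·x^2 - 264·x - 273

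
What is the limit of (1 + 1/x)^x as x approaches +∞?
As x → +∞: this is the defining limit (1 + 1/x)^x → e^1.
Limit = e.

Final answer: e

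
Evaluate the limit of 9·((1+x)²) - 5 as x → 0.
Direct substitution at x = 0 gives 4.

Final answer: 4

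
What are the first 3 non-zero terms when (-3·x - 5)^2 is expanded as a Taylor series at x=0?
9·x^2 + 30·x + 25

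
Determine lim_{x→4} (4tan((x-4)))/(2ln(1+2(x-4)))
Both numerator and denominator → 0 as x → 4; this is a 0/0 indeterminate form.
Expand each to leading order near x = 4: numerator ~ 4·(x - 4), denominator ~ 4·(x - 4).
The limit of the ratio is 1.

Final answer: 1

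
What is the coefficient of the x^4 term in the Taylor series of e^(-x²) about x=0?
Expand to order 4: e^(-x²) = x^4/2 - x^2 + 1 + O(x^5).
The coefficient of x^4 is 1/2.

Final answer: 1/2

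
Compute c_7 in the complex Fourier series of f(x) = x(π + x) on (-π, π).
Compute the real Fourier coefficients first: a_7 = -4/49, b_7 = 2·π/7.
Then c_7 = (a_7 − i·b_7)/2 = -2/49 - i·π/7.

Final answer: -2/49 - i·π/7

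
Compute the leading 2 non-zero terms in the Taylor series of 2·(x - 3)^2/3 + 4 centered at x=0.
10 - 4·x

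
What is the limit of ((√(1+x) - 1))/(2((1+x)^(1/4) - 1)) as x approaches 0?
Both numerator and denominator → 0 as x → 0; this is a 0/0 indeterminate form.
Expand each to leading order near x = 0: numerator ~ x/2, denominator ~ x/2.
The limit of the ratio is 1.

Final answer: 1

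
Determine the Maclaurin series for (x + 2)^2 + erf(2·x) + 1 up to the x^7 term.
-128·x^7/(21·√(π)) + 32·x^5/(5·√(π)) - 16·x^3/(3·√(π)) + x^2 + x·(4/√(π) + 4) + 5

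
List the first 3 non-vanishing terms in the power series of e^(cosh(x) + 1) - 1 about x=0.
x^4·e^(2)/6 + x^2·e^(2)/2 - 1 + e^(2)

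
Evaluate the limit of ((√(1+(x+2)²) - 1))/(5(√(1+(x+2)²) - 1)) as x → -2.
Both numerator and denominator → 0 as x → -2; this is a 0/0 indeterminate form.
Expand each to leading order near x = -2: numerator ~ (x + 2)^2/2, denominator ~ 5·(x + 2)^2/2.
The limit of the ratio is 1/5.

Final answer: 1/5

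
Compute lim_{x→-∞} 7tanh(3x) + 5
Evaluate the dominant behaviour as x → -∞; each term tends to a finite value or vanishes.
Limit = -2.

Final answer: -2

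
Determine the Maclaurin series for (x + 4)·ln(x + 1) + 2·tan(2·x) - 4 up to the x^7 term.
8959·x^7/630 - 7·x^6/15 + 109·x^5/12 - 2·x^4/3 + 37·x^3/6 - x^2 + 8·x - 4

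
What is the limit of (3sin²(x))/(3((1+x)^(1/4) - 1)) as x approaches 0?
Both numerator and denominator → 0 as x → 0; this is a 0/0 indeterminate form.
Expand each to leading order near x = 0: numerator ~ 3·x^2, denominator ~ 3·x/4.
The limit of the ratio is 0.

Final answer: 0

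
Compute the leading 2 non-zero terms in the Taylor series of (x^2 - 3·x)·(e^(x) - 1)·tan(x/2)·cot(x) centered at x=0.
-x^3/4 - 3·x^2/2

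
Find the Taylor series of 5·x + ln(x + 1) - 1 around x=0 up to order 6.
-x^6/6 + x^5/5 - x^4/4 + x^3/3 - x^2/2 + 6·x - 1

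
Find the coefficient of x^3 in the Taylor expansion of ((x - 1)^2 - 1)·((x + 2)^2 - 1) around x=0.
Expand to order 3: ((x - 1)^2 - 1)·((x + 2)^2 - 1) = 2·x^3 - 5·x^2 - 6·x + O(x^4).
The coefficient of x^3 is 2.

Final answer: 2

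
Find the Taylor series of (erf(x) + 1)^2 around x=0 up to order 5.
2·x^5/(5·√(π)) - 8·x^4/(3·π) - 4·x^3/(3·√(π)) + 4·x^2/π + 4·x/√(π) + 1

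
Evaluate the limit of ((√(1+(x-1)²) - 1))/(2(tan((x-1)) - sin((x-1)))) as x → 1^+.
Both numerator and denominator → 0 as x → 1^+; this is a 0/0 indeterminate form.
Expand each to leading order near x = 1: numerator ~ (x - 1)^2/2, denominator ~ (x - 1)^3.
The limit of the ratio is ∞.

Final answer: ∞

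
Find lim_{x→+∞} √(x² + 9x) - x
As x → +∞: multiply by the conjugate to get (9x)/(√(x²+9x)+x); the denominator ~ 2x, so the limit is 9/2.
Limit = 9/2.

Final answer: 9/2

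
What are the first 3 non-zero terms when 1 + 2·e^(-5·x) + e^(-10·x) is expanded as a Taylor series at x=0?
75·x^2 - 20·x + 4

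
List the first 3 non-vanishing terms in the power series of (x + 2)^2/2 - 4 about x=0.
x^2/2 + 2·x - 2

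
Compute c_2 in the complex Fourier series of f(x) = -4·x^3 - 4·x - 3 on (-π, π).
Compute the real Fourier coefficients first: a_2 = 0, b_2 = -2 + 4·π^2.
Then c_2 = (a_2 − i·b_2)/2 = -2·i·π^2 + i.

Final answer: -2·i·π^2 + i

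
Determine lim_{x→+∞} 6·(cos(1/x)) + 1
Evaluate the dominant behaviour as x → +∞; each term tends to a finite value or vanishes.
Limit = 7.

Final answer: 7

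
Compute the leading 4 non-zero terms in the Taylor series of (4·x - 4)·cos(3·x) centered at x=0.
-18·x^3 + 18·x^2 + 4·x - 4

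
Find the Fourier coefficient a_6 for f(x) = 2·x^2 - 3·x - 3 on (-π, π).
a_6 = (1/π) ∫_{-π}^{π} f(x)·cos(6x) dx.
Evaluate the integral (use parity and integration by parts as needed): a_6 = 2/9.

Final answer: 2/9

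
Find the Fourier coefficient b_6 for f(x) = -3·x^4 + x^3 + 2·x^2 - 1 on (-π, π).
b_6 = (1/π) ∫_{-π}^{π} f(x)·sin(6x) dx.
Evaluate the integral (use parity and integration by parts as needed): b_6 = 1/18 - π^2/3.

Final answer: 1/18 - π^2/3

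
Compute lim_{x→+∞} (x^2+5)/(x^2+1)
This is an ∞/∞ indeterminate form as x → +∞.
Divide numerator and denominator by x^2 and let the lower-order terms vanish; the leading terms give 1/1 = 1.
Limit = 1.

Final answer: 1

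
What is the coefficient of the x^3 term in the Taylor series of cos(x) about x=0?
Expand to order 3: cos(x) = 1 - x^2/2 + O(x^4).
The coefficient of x^3 is 0.

Final answer: 0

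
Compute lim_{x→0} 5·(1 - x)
Direct substitution at x = 0 gives 5.

Final answer: 5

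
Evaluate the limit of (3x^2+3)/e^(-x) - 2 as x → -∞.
The quotient is an ∞/∞ indeterminate form as x → -∞.
Compare growth rates of the dominant terms (exponentials ≫ polynomials ≫ logarithms), or apply L'Hôpital's rule; the quotient → 0.
Adding the constant: 0 - 2 = -2. Limit = -2.

Final answer: -2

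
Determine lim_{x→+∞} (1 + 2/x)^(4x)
As x → +∞: write (1 + 2/x)^(4x) = ((1 + 2/x)^x)^4 → (e^2)^4 = e^8.
Limit = e^(8).

Final answer: e^(8)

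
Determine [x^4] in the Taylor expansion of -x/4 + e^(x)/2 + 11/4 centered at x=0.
Expand to order 4: -x/4 + e^(x)/2 + 11/4 = x^4/48 + x^3/12 + x^2/4 + x/4 + 13/4 + O(x^5).
The coefficient of x^4 is 1/48.

Final answer: 1/48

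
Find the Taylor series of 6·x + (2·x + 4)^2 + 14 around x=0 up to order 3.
4·x^2 + 22·x + 30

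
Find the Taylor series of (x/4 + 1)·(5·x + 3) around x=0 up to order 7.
5·x^2/4 + 23·x/4 + 3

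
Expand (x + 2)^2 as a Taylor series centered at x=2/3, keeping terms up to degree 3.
64/9 + 16·(x - 2/3)/3 + (x - 2/3)^2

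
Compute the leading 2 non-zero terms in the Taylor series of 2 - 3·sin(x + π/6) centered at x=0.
-3·√(3)·x/2 + 1/2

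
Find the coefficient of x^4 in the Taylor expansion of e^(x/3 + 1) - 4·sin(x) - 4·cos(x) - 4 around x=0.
Expand to order 4: e^(x/3 + 1) - 4·sin(x) - 4·cos(x) - 4 = x^4·(-1/6 + e/1944) + x^3·(e/162 + 2/3) + x^2·(e/18 + 2) + x·(-4 + e/3) - 8 + e + O(x^5).
The coefficient of x^4 is -1/6 + e/1944.

Final answer: -1/6 + e/1944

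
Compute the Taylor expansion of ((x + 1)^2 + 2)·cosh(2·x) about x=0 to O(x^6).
4·x^5/3 + 4·x^4 + 4·x^3 + 7·x^2 + 2·x + 3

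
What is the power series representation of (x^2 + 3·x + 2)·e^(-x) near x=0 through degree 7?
-23·x^7/5040 + 7·x^6/360 - 7·x^5/120 + x^4/12 + x^3/6 - x^2 + x + 2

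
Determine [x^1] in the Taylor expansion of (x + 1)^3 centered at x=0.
Expand to order 1: (x + 1)^3 = 3·x + 1 + O(x^2).
The coefficient of x^1 is 3.

Final answer: 3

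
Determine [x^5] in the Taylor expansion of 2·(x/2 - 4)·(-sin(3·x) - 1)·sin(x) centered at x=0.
Expand to order 5: 2·(x/2 - 4)·(-sin(3·x) - 1)·sin(x) = 76·x^5/15 - 239·x^4/6 - 13·x^3/3 + 23·x^2 + 8·x + O(x^6).
The coefficient of x^5 is 76/15.

Final answer: 76/15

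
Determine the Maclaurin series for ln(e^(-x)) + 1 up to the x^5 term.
1 - x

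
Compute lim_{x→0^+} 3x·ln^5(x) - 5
The product is a 0·∞ indeterminate form at x → 0⁺.
Rewrite the product as 3·ln^5(x) / x^(-1) and apply L'Hôpital, or use the standard hierarchy x^(-1) ≫ |ln x|^5 as x → 0⁺.
The indeterminate product → 0, so the limit = -5.

Final answer: -5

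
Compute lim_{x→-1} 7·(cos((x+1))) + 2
Direct substitution at x = -1 gives 9.

Final answer: 9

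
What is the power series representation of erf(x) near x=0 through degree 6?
x^5/(5·√(π)) - 2·x^3/(3·√(π)) + 2·x/√(π)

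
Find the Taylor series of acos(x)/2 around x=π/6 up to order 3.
acos(π/6)/2 - 3·(x - π/6)/√(36 - π^2) + 9·π·(x - π/6)^2/(-36·√(36 - π^2) + π^2·√(36 - π^2)) + (36·π^2·√(36 - π^2) + 648·√(36 - π^2))·(x - π/6)^3/(-46656 - 108·π^4 + π^6 + 3888·π^2)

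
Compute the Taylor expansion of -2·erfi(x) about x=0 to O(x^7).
-2·x^5/(5·√(π)) - 4·x^3/(3·√(π)) - 4·x/√(π)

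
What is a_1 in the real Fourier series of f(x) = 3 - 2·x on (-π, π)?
a_1 = (1/π) ∫_{-π}^{π} f(x)·cos(1x) dx.
Evaluate the integral (use parity and integration by parts as needed): a_1 = 0.

Final answer: 0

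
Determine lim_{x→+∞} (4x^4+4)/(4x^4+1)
This is an ∞/∞ indeterminate form as x → +∞.
Divide numerator and denominator by x^4 and let the lower-order terms vanish; the leading terms give 4/4 = 1.
Limit = 1.

Final answer: 1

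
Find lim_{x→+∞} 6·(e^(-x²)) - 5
Evaluate the dominant behaviour as x → +∞; each term tends to a finite value or vanishes.
Limit = -5.

Final answer: -5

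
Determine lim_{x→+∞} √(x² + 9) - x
This is an ∞ − ∞ indeterminate form.
Multiply and divide by the conjugate √(x²+9) + x; the x² terms cancel, leaving 9/(√(x²+9)+x) → 0.
Limit = 0.

Final answer: 0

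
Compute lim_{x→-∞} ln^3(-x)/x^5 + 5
The quotient is an ∞/∞ indeterminate form as x → -∞.
Compare growth rates of the dominant terms (exponentials ≫ polynomials ≫ logarithms), or apply L'Hôpital's rule; the quotient → 0.
Adding the constant: 0 + 5 = 5. Limit = 5.

Final answer: 5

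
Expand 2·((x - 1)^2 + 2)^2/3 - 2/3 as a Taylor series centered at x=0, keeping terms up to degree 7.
2·x^4/3 - 8·x^3/3 + 20·x^2/3 - 8·x + 16/3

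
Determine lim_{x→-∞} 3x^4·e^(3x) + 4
The product is a 0·∞ indeterminate form at x → -∞.
Rewrite the product as 3x^4 / e^(-3x) (an ∞/∞ form) and apply L'Hôpital, or use the standard hierarchy e^(3|x|) ≫ |x^4| as x → -∞.
The indeterminate product → 0, so the limit = 4.

Final answer: 4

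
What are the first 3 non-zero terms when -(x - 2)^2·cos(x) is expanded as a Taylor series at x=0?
x^2 + 4·x - 4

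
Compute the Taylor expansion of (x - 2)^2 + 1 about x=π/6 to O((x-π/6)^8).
-2·π/3 + π^2/36 + 5 + (-4 + π/3)·(x - π/6) + (x - π/6)^2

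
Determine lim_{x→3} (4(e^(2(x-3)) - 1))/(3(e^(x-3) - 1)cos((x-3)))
Both numerator and denominator → 0 as x → 3; this is a 0/0 indeterminate form.
Expand each to leading order near x = 3: numerator ~ 8·(x - 3), denominator ~ 3·(x - 3).
The limit of the ratio is 8/3.

Final answer: 8/3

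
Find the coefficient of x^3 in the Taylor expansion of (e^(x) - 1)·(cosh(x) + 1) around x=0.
Expand to order 3: (e^(x) - 1)·(cosh(x) + 1) = 5·x^3/6 + x^2 + 2·x + O(x^4).
The coefficient of x^3 is 5/6.

Final answer: 5/6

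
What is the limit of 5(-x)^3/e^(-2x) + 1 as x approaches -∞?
The quotient is an ∞/∞ indeterminate form as x → -∞.
Compare growth rates of the dominant terms (exponentials ≫ polynomials ≫ logarithms), or apply L'Hôpital's rule; the quotient → 0.
Adding the constant: 0 + 1 = 1. Limit = 1.

Final answer: 1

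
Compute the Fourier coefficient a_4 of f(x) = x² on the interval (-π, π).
a_4 = (1/π) ∫_{-π}^{π} f(x)·cos(4x) dx.
Evaluate the integral (use parity and integration by parts as needed): a_4 = 1/4.

Final answer: 1/4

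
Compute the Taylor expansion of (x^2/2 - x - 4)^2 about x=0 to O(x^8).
x^4/4 - x^3 - 3·x^2 + 8·x + 16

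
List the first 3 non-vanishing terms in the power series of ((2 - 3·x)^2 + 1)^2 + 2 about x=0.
234·x^2 - 120·x + 27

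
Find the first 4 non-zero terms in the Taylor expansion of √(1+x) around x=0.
x^3/16 - x^2/8 + x/2 + 1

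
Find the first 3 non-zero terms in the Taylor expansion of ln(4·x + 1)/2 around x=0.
32·x^3/3 - 4·x^2 + 2·x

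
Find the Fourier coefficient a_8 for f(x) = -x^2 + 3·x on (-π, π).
a_8 = (1/π) ∫_{-π}^{π} f(x)·cos(8x) dx.
Evaluate the integral (use parity and integration by parts as needed): a_8 = -1/16.

Final answer: -1/16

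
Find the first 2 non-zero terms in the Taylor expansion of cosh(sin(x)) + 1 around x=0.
x^2/2 + 2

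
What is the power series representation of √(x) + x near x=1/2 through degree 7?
1/2 + √(2)/2 + (√(2)/2 + 1)·(x - 1/2) - √(2)·(x - 1/2)^2/4 + √(2)·(x - 1/2)^3/4 - 5·√(2)·(x - 1/2)^4/16 + 7·√(2)·(x - 1/2)^5/16 - 21·√(2)·(x - 1/2)^6/32 + 33·√(2)·(x - 1/2)^7/32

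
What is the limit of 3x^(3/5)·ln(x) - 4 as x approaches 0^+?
The product is a 0·∞ indeterminate form at x → 0⁺.
Rewrite the product as 3·ln(x) / x^(-3/5) and apply L'Hôpital, or use the standard hierarchy x^(-3/5) ≫ |ln x| as x → 0⁺.
The indeterminate product → 0, so the limit = -4.

Final answer: -4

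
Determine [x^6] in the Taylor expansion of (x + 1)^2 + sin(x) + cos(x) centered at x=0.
Expand to order 6: (x + 1)^2 + sin(x) + cos(x) = -x^6/720 + x^5/120 + x^4/24 - x^3/6 + x^2/2 + 3·x + 2 + O(x^7).
The coefficient of x^6 is -1/720.

Final answer: -1/720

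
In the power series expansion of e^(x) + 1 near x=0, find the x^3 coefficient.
Expand to order 3: e^(x) + 1 = x^3/6 + x^2/2 + x + 2 + O(x^4).
The coefficient of x^3 is 1/6.

Final answer: 1/6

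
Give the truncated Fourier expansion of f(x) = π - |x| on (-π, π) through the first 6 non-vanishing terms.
4·cos(x)/π + 4·cos(3·x)/(9·π) + 4·cos(5·x)/(25·π) + 4·cos(7·x)/(49·π) + 4·cos(9·x)/(81·π) + π/2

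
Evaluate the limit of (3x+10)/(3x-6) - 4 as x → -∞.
Evaluate the dominant behaviour as x → -∞; each term tends to a finite value or vanishes.
Limit = -3.

Final answer: -3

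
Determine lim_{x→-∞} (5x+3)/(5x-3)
Evaluate the dominant behaviour as x → -∞; each term tends to a finite value or vanishes.
Limit = 1.

Final answer: 1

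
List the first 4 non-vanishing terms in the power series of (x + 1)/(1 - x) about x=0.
2·x^3 + 2·x^2 + 2·x + 1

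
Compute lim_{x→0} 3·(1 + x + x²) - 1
Direct substitution at x = 0 gives 2.

Final answer: 2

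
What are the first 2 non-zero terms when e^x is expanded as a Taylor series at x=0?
x + 1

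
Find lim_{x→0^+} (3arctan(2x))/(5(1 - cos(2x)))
Both numerator and denominator → 0 as x → 0^+; this is a 0/0 indeterminate form.
Expand each to leading order near x = 0: numerator ~ 6·x, denominator ~ 10·x^2.
The limit of the ratio is ∞.

Final answer: ∞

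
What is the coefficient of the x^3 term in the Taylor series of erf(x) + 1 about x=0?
Expand to order 3: erf(x) + 1 = -2·x^3/(3·√(π)) + 2·x/√(π) + 1 + O(x^4).
The coefficient of x^3 is -2/(3·√(π)).

Final answer: -2/(3·√(π))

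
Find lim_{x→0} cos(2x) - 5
Direct substitution at x = 0 gives -4.

Final answer: -4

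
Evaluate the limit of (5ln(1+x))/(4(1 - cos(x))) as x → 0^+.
Both numerator and denominator → 0 as x → 0^+; this is a 0/0 indeterminate form.
Expand each to leading order near x = 0: numerator ~ 5·x, denominator ~ 2·x^2.
The limit of the ratio is ∞.

Final answer: ∞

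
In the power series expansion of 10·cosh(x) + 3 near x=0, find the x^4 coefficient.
Expand to order 4: 10·cosh(x) + 3 = 5·x^4/12 + 5·x^2 + 13 + O(x^5).
The coefficient of x^4 is 5/12.

Final answer: 5/12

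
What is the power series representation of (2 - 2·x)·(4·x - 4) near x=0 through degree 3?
-8·x^2 + 16·x - 8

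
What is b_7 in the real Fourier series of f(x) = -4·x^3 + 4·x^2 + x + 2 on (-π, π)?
b_7 = (1/π) ∫_{-π}^{π} f(x)·sin(7x) dx.
Evaluate the integral (use parity and integration by parts as needed): b_7 = 146/343 - 8·π^2/7.

Final answer: 146/343 - 8·π^2/7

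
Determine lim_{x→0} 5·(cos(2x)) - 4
Direct substitution at x = 0 gives 1.

Final answer: 1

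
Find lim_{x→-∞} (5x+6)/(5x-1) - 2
Evaluate the dominant behaviour as x → -∞; each term tends to a finite value or vanishes.
Limit = -1.

Final answer: -1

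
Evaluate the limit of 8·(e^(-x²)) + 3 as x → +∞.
Evaluate the dominant behaviour as x → +∞; each term tends to a finite value or vanishes.
Limit = 3.

Final answer: 3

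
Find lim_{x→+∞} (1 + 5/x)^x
As x → +∞: this is the defining limit (1 + 5/x)^x → e^5.
Limit = e^(5).

Final answer: e^(5)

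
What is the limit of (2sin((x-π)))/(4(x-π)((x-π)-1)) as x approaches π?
Both numerator and denominator → 0 as x → π; this is a 0/0 indeterminate form.
Expand each to leading order near x = π: numerator ~ 2·(x - π), denominator ~ -4·(x - π).
The limit of the ratio is -1/2.

Final answer: -1/2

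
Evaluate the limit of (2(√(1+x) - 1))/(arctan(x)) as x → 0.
Both numerator and denominator → 0 as x → 0; this is a 0/0 indeterminate form.
Expand each to leading order near x = 0: numerator ~ x, denominator ~ x.
The limit of the ratio is 1.

Final answer: 1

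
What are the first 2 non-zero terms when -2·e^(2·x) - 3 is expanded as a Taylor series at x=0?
-4·x - 5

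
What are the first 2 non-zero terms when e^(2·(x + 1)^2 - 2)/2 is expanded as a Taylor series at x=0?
2·x + 1/2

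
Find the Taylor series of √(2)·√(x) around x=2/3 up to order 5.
2·√(3)/3 + √(3)·(x - 2/3)/2 - 3·√(3)·(x - 2/3)^2/16 + 9·√(3)·(x - 2/3)^3/64 - 135·√(3)·(x - 2/3)^4/1024 + 567·√(3)·(x - 2/3)^5/4096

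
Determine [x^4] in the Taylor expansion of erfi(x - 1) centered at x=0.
Expand to order 4: erfi(x - 1) = -5·e·x^4/(3·√(π)) + 2·e·x^3/√(π) - 2·e·x^2/√(π) + 2·e·x/√(π) - erfi(1) + O(x^5).
The coefficient of x^4 is -5·e/(3·√(π)).

Final answer: -5·e/(3·√(π))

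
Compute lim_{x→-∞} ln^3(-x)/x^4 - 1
The quotient is an ∞/∞ indeterminate form as x → -∞.
Compare growth rates of the dominant terms (exponentials ≫ polynomials ≫ logarithms), or apply L'Hôpital's rule; the quotient → 0.
Adding the constant: 0 - 1 = -1. Limit = -1.

Final answer: -1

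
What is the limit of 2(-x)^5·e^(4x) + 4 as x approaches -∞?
The product is a 0·∞ indeterminate form at x → -∞.
Rewrite the product as 2(-x)^5 / e^(-4x) (an ∞/∞ form) and apply L'Hôpital, or use the standard hierarchy e^(4|x|) ≫ |(-x)^5| as x → -∞.
The indeterminate product → 0, so the limit = 4.

Final answer: 4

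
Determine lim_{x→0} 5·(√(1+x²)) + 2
Direct substitution at x = 0 gives 7.

Final answer: 7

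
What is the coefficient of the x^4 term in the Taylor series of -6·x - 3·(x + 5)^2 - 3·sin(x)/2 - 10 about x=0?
Expand to order 4: -6·x - 3·(x + 5)^2 - 3·sin(x)/2 - 10 = x^3/4 - 3·x^2 - 75·x/2 - 85 + O(x^5).
The coefficient of x^4 is 0.

Final answer: 0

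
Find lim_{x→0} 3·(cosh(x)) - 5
Direct substitution at x = 0 gives -2.

Final answer: -2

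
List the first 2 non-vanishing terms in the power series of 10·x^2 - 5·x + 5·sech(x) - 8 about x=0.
-5·x - 3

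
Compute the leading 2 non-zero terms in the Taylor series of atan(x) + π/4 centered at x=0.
x + π/4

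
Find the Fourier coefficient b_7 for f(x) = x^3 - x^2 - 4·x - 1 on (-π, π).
b_7 = (1/π) ∫_{-π}^{π} f(x)·sin(7x) dx.
Evaluate the integral (use parity and integration by parts as needed): b_7 = -404/343 + 2·π^2/7.

Final answer: -404/343 + 2·π^2/7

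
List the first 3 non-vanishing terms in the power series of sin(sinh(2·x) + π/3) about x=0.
-√(3)·x^2 + x + √(3)/2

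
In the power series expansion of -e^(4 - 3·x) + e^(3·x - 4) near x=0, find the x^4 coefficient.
Expand to order 4: -e^(4 - 3·x) + e^(3·x - 4) = x^4·(-27·e^(4)/8 + 27·e^(-4)/8) + x^3·(9·e^(-4)/2 + 9·e^(4)/2) + x^2·(-9·e^(4)/2 + 9·e^(-4)/2) + x·(3·e^(-4) + 3·e^(4)) - e^(4) + e^(-4) + O(x^5).
The coefficient of x^4 is -27·e^(4)/8 + 27·e^(-4)/8.

Final answer: -27·e^(4)/8 + 27·e^(-4)/8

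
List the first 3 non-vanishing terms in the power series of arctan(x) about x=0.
x^5/5 - x^3/3 + x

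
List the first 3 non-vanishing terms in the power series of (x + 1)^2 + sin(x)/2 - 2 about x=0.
x^2 + 5·x/2 - 1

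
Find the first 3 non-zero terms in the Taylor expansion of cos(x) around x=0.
x^4/24 - x^2/2 + 1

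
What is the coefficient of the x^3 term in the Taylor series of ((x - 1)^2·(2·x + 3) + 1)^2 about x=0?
Expand to order 3: ((x - 1)^2·(2·x + 3) + 1)^2 = 24·x^3 + 8·x^2 - 32·x + 16 + O(x^4).
The coefficient of x^3 is 24.

Final answer: 24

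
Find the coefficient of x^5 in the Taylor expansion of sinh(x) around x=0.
Expand to order 5: sinh(x) = x^5/120 + x^3/6 + x + O(x^6).
The coefficient of x^5 is 1/120.

Final answer: 1/120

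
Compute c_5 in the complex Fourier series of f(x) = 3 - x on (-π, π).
Compute the real Fourier coefficients first: a_5 = 0, b_5 = -2/5.
Then c_5 = (a_5 − i·b_5)/2 = i/5.

Final answer: i/5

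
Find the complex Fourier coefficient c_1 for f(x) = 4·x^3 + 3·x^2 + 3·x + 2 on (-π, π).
Compute the real Fourier coefficients first: a_1 = -12, b_1 = -42 + 8·π^2.
Then c_1 = (a_1 − i·b_1)/2 = -6 - 4·i·π^2 + 21·i.

Final answer: -6 - 4·i·π^2 + 21·i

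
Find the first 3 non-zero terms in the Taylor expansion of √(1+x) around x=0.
-x^2/8 + x/2 + 1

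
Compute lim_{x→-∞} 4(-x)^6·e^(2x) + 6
The product is a 0·∞ indeterminate form at x → -∞.
Rewrite the product as 4(-x)^6 / e^(-2x) (an ∞/∞ form) and apply L'Hôpital, or use the standard hierarchy e^(2|x|) ≫ |(-x)^6| as x → -∞.
The indeterminate product → 0, so the limit = 6.

Final answer: 6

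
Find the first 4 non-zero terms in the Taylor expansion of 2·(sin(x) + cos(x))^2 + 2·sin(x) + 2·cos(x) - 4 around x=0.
x^4/12 - 3·x^3 - x^2 + 6·x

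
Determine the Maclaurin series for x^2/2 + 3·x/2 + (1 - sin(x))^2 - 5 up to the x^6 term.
2·x^6/45 - x^5/60 - x^4/3 + x^3/3 + 3·x^2/2 - x/2 - 4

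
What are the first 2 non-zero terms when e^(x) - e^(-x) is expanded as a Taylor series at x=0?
x^3/3 + 2·x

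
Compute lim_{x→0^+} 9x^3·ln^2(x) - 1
The product is a 0·∞ indeterminate form at x → 0⁺.
Rewrite the product as 9·ln^2(x) / x^(-3) and apply L'Hôpital, or use the standard hierarchy x^(-3) ≫ |ln x|^2 as x → 0⁺.
The indeterminate product → 0, so the limit = -1.

Final answer: -1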